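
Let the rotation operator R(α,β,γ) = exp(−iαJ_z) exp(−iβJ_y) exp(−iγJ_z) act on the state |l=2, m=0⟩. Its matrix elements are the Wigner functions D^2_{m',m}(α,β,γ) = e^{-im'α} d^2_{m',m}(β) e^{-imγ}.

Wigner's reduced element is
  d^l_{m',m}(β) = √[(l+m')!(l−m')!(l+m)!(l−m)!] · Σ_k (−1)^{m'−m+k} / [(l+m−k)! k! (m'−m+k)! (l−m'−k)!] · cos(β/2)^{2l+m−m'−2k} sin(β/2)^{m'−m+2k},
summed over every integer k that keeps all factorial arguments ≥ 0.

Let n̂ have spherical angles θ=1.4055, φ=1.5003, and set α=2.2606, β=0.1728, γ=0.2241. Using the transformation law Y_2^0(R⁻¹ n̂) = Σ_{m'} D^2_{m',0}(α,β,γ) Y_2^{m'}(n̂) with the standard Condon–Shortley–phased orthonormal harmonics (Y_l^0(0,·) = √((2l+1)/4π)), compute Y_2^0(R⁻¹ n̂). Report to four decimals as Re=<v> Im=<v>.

Re=-0.2385 Im=0.0000

Need the full column D^2_{m',0} for m'=−2..2 at α=2.2606, β=0.1728, γ=0.2241.
cos(β/2)=0.996270, sin(β/2)=0.086293
d^2_{-2,0}: single k=2 term ⇒ +0.018104;  D = -0.003440-0.017774i
d^2_{-1,0}: k∈[1..2] ⇒ +0.209016 -0.001568 = +0.207448;  D = -0.132017+0.160019i
d^2_{0,0}: k∈[0..2] ⇒ +0.985163 -0.029564 +0.000055 = +0.955654;  D = +0.955654+0.000000i
d^2_{1,0}: k∈[0..1] ⇒ -0.209016 +0.001568 = -0.207448;  D = +0.132017+0.160019i
d^2_{2,0}: single k=0 term ⇒ +0.018104;  D = -0.003440+0.017774i
Y_2^{m'}(θ=1.4055,φ=1.5003) and Σ D·Y over m':
  (-0.0034-0.0178i)·(-0.3721-0.0528i)  (-0.1320+0.1600i)·(+0.0088-0.1251i)  (+0.9557+0.0000i)·(-0.2898+0.0000i)  (+0.1320+0.1600i)·(-0.0088-0.1251i)  (-0.0034+0.0178i)·(-0.3721+0.0528i)
Y_2^0(R⁻¹ n̂) = -0.238544+0.000000i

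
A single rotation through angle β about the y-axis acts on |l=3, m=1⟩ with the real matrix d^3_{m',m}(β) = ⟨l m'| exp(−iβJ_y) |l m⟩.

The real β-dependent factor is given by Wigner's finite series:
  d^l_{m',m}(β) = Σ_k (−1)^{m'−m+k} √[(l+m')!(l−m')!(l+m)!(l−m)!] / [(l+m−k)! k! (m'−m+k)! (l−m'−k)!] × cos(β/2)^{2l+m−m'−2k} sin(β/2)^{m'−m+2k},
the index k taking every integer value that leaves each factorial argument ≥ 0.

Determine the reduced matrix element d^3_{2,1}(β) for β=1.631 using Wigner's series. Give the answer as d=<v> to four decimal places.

d^3_{2,1}(β=1.631) via Wigner's sum:
With c≡cos(β/2)=0.685504 and s≡sin(β/2)=0.728068, N=[120·1·24·2]^{1/2}=75.894664
k∈{0,1} keeps every argument non-negative
  k=0: (−1)^1·75.8947/(24)·0.6855^5·0.7281^1 = -0.348517
  k=1: (−1)^2·75.8947/(12)·0.6855^3·0.7281^3 = +0.786280
d^3_{2,1}(1.631) = -0.348517 +0.786280 = +0.437764

d=0.4378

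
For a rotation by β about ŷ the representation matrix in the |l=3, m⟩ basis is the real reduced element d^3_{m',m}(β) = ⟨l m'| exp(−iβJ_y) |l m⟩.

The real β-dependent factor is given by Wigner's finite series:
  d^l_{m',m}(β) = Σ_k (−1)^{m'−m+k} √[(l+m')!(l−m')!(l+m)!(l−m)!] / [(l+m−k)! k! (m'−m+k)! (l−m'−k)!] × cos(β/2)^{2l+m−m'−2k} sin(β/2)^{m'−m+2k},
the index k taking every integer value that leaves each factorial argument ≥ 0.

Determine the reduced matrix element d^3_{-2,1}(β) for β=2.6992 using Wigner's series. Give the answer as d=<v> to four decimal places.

d^3_{-2,1}(β=2.6992) via Wigner's sum:
With c≡cos(β/2)=0.219397 and s≡sin(β/2)=0.975636, N=[1·120·24·2]^{1/2}=75.894664
The bounds max(0,m−m')=3 and min(l+m,l−m')=4 give 2 terms
  k=3: (−1)^0·75.8947/(12)·0.2194^3·0.9756^3 = +0.062028
  k=4: (−1)^1·75.8947/(24)·0.2194^1·0.9756^5 = -0.613294
d^3_{-2,1}(2.6992) = +0.062028 -0.613294 = -0.551267

d=-0.5513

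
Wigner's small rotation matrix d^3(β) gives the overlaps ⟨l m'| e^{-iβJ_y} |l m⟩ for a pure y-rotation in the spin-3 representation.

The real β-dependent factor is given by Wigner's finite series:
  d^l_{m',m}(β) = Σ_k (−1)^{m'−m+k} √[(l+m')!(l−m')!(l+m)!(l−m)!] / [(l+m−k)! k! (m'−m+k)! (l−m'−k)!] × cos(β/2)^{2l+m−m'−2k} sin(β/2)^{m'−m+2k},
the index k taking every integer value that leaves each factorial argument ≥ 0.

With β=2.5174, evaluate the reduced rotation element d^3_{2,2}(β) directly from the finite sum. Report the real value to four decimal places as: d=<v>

d=-0.0394

d^3_{2,2}(β=2.5174) via Wigner's sum:
With c≡cos(β/2)=0.307054 and s≡sin(β/2)=0.951692, N=[120·1·120·1]^{1/2}=120.000000
Admissible k: 0..1 (factorial args all ≥0)
  k=0: (−1)^0·120.0000/(120)·0.3071^6·0.9517^0 = +0.000838
  k=1: (−1)^1·120.0000/(24)·0.3071^4·0.9517^2 = -0.040255
d^3_{2,2}(2.5174) = +0.000838 -0.040255 = -0.039417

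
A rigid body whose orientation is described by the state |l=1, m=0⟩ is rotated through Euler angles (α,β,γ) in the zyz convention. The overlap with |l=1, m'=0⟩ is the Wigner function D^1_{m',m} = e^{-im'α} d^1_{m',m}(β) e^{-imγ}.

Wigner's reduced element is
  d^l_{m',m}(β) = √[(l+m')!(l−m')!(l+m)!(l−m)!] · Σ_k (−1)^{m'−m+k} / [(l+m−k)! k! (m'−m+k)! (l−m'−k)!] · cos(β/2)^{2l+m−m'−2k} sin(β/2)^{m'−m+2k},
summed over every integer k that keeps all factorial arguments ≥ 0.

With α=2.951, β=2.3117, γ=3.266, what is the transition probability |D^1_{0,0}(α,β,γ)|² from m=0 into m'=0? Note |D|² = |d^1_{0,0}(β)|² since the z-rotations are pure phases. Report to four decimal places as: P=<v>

P=0.4556

Split into d^1_{0,0}(β=2.3117) × two z-phases.
c=cos(2.3117/2)=0.403141, s=sin(2.3117/2)=0.915138; N=√[1·1·1·1]=1.000000
k: max(0,(0)−(0))=0 … min(1+(0),1−(0))=1
  k=0: (−1)^0·1.0000/(1)·0.4031^2·0.9151^0 = +0.162523
  k=1: (−1)^1·1.0000/(1)·0.4031^0·0.9151^2 = -0.837477
d^1_{0,0}(2.3117) = +0.162523 -0.837477 = -0.674955
|D^1_{0,0}|² = |d^1_{0,0}(β)|² = (-0.674955)² = 0.455564 (the z-rotation phases have unit modulus)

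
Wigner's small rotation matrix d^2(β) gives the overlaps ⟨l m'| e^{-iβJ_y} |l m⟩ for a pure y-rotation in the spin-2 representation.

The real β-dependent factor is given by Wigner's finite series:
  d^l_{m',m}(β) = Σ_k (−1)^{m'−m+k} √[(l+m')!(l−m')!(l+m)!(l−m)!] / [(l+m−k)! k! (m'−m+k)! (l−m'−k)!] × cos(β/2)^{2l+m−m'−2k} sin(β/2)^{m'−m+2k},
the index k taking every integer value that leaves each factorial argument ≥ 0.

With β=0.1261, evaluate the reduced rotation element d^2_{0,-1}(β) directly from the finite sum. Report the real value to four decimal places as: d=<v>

d=-0.1528

d^2_{0,-1}(β=0.1261) via Wigner's sum:
Half-angle: c=0.998013, s=0.063008. N=√(2·2·1·6)=4.898979
k: max(0,(-1)−(0))=0 … min(2+(-1),2−(0))=1
  k=0: (−1)^1·4.8990/(2)·0.9980^3·0.0630^1 = -0.153420
  k=1: (−1)^2·4.8990/(2)·0.9980^1·0.0630^3 = +0.000612
d^2_{0,-1}(0.1261) = -0.153420 +0.000612 = -0.152808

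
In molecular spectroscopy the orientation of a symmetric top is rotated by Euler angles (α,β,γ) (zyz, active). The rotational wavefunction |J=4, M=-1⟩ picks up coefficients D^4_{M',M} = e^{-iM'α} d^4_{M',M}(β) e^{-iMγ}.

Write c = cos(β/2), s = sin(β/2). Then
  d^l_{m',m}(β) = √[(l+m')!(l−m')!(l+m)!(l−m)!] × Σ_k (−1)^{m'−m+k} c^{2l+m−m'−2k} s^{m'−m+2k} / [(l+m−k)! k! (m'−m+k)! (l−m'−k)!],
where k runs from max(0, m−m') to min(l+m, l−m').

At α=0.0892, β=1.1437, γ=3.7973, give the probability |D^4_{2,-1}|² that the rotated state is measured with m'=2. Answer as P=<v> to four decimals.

First d^4_{2,-1}(β=1.1437), then the phase factors e^{-i(2)α} and e^{-i(-1)γ}:
With c≡cos(β/2)=0.840901 and s≡sin(β/2)=0.541189, N=[720·2·6·120]^{1/2}=1018.233765
k: max(0,(-1)−(2))=0 … min(4+(-1),4−(2))=2
  k=0: (−1)^3·1018.2338/(72)·0.8409^5·0.5412^3 = -0.942510
  k=1: (−1)^4·1018.2338/(48)·0.8409^3·0.5412^5 = +0.585578
  k=2: (−1)^5·1018.2338/(240)·0.8409^1·0.5412^7 = -0.048509
d^4_{2,-1}(1.1437) = -0.942510 +0.585578 -0.048509 = -0.405441
|D^4_{2,-1}|² = |d^4_{2,-1}(β)|² = (-0.405441)² = 0.164382 (the z-rotation phases have unit modulus)

P=0.1644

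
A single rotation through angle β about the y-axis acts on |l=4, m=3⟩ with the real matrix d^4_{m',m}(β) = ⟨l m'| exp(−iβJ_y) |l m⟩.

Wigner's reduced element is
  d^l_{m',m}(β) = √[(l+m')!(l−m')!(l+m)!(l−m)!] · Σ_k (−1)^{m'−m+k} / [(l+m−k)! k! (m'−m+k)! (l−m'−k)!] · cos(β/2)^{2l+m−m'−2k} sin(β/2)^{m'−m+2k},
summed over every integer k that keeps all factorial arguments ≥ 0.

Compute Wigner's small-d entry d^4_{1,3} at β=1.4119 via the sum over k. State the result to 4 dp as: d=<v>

d=-0.1371

d^4_{1,3}(β=1.4119) via Wigner's sum:
Half-angle: c=0.760996, s=0.648757. N=√(120·6·5040·1)=1904.940944
k: max(0,(3)−(1))=2 … min(4+(3),4−(1))=3
  k=2: (−1)^0·1904.9409/(240)·0.7610^6·0.6488^2 = +0.648825
  k=3: (−1)^1·1904.9409/(144)·0.7610^4·0.6488^4 = -0.785916
d^4_{1,3}(1.4119) = +0.648825 -0.785916 = -0.137091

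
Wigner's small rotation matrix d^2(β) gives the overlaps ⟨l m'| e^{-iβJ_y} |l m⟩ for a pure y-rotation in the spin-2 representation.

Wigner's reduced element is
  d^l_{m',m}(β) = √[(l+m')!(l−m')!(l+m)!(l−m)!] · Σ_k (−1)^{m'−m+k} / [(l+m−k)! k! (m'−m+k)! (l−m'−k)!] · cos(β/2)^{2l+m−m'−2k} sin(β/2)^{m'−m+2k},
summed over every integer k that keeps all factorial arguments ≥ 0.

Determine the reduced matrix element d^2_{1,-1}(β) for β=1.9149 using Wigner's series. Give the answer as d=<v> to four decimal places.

d=0.2175

d^2_{1,-1}(β=1.9149) via Wigner's sum:
Half-angle: c=0.575607, s=0.817726. N=√(6·1·1·6)=6.000000
Admissible k: 0..1 (factorial args all ≥0)
  k=0: (−1)^2·6.0000/(2)·0.5756^2·0.8177^2 = +0.664645
  k=1: (−1)^3·6.0000/(6)·0.5756^0·0.8177^4 = -0.447128
d^2_{1,-1}(1.9149) = +0.664645 -0.447128 = +0.217516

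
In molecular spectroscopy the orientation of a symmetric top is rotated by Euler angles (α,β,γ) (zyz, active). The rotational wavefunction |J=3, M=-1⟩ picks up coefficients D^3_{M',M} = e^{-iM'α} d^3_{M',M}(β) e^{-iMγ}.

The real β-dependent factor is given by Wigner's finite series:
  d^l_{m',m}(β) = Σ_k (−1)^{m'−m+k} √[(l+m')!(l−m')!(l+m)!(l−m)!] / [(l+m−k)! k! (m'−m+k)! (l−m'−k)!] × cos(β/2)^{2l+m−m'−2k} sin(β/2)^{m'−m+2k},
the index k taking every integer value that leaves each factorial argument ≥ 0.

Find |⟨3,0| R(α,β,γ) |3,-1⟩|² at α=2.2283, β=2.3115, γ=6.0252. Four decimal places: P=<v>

P=0.1665

D^3_{0,-1}(2.2283,2.3115,6.0252) = e^{-i·0·2.2283}·d^3_{0,-1}(2.3115)·e^{-i·-1·6.0252}. Compute d first:
With c≡cos(β/2)=0.403232 and s≡sin(β/2)=0.915098, N=[6·6·2·24]^{1/2}=41.569219
k∈{0,1,2} keeps every argument non-negative
  k=0: (−1)^1·41.5692/(12)·0.4032^5·0.9151^1 = -0.033794
  k=1: (−1)^2·41.5692/(4)·0.4032^3·0.9151^3 = +0.522132
  k=2: (−1)^3·41.5692/(12)·0.4032^1·0.9151^5 = -0.896361
d^3_{0,-1}(2.3115) = -0.033794 +0.522132 -0.896361 = -0.408023
|D^3_{0,-1}|² = |d^3_{0,-1}(β)|² = (-0.408023)² = 0.166483 (the z-rotation phases have unit modulus)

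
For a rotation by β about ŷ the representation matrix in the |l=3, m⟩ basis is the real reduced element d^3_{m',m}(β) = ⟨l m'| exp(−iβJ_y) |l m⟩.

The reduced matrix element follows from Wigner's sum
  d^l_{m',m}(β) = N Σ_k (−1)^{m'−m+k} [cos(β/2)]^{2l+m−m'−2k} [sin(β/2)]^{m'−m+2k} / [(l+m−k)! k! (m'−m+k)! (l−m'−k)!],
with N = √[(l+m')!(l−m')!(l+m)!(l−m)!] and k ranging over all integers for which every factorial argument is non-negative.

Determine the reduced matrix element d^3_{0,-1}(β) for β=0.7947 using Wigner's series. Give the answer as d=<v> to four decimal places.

d=-0.4492

d^3_{0,-1}(β=0.7947) via Wigner's sum:
c=cos(0.7947/2)=0.922090, s=sin(0.7947/2)=0.386976; N=√[6·6·2·24]=41.569219
k: max(0,(-1)−(0))=0 … min(3+(-1),3−(0))=2
  k=0: (−1)^1·41.5692/(12)·0.9221^5·0.3870^1 = -0.893595
  k=1: (−1)^2·41.5692/(4)·0.9221^3·0.3870^3 = +0.472154
  k=2: (−1)^3·41.5692/(12)·0.9221^1·0.3870^5 = -0.027719
d^3_{0,-1}(0.7947) = -0.893595 +0.472154 -0.027719 = -0.449160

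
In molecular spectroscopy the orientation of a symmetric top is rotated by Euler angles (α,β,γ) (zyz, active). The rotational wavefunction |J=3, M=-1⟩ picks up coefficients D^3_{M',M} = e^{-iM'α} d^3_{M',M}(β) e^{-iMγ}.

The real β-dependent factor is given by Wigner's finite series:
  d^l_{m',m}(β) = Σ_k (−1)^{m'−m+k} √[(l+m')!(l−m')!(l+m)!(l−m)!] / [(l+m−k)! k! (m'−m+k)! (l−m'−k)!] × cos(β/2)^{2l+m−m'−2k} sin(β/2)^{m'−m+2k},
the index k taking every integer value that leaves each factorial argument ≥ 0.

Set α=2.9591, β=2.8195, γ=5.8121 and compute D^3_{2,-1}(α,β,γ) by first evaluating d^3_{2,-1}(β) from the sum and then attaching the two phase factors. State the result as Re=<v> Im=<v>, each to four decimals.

Re=0.4475 Im=-0.0477

Split into d^3_{2,-1}(β=2.8195) × two z-phases.
c=cos(2.8195/2)=0.160351, s=sin(2.8195/2)=0.987060; N=√[120·1·2·24]=75.894664
k: max(0,(-1)−(2))=0 … min(3+(-1),3−(2))=1
  k=0: (−1)^3·75.8947/(12)·0.1604^3·0.9871^3 = -0.025077
  k=1: (−1)^4·75.8947/(24)·0.1604^1·0.9871^5 = +0.475105
d^3_{2,-1}(2.8195) = -0.025077 +0.475105 = +0.450028
D = (+0.934129+0.356936i)·(+0.450028)·(+0.891076-0.453854i) = +0.447497-0.047658i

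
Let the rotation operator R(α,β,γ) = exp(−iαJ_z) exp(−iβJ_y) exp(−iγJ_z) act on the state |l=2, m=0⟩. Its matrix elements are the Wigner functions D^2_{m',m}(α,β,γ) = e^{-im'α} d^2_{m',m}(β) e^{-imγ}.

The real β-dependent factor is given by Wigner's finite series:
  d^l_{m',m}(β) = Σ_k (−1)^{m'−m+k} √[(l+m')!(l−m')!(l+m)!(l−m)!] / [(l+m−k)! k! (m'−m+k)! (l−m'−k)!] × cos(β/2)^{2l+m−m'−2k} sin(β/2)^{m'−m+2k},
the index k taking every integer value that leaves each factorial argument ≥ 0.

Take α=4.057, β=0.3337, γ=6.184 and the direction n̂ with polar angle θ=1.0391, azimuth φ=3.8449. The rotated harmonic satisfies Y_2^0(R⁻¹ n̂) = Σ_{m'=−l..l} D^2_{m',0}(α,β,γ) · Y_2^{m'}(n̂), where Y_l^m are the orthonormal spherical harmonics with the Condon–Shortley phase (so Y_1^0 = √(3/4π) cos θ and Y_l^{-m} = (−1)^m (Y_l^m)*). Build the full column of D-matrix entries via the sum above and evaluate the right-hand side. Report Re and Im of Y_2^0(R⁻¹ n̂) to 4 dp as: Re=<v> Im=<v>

Need the full column D^2_{m',0} for m'=−2..2 at α=4.057, β=0.3337, γ=6.184.
cos(β/2)=0.986113, sin(β/2)=0.166077
d^2_{-2,0}: single k=2 term ⇒ +0.065697;  D = -0.016891+0.063489i
d^2_{-1,0}: k∈[1..2] ⇒ +0.390090 -0.011064 = +0.379025;  D = -0.231004-0.300496i
d^2_{0,0}: k∈[0..2] ⇒ +0.945598 -0.107283 +0.000761 = +0.839075;  D = +0.839075+0.000000i
d^2_{1,0}: k∈[0..1] ⇒ -0.390090 +0.011064 = -0.379025;  D = +0.231004-0.300496i
d^2_{2,0}: single k=0 term ⇒ +0.065697;  D = -0.016891-0.063489i
Y_2^{m'}(θ=1.0391,φ=3.8449) and Σ D·Y over m':
  (-0.0169+0.0635i)·(+0.0469-0.2831i)  (-0.2310-0.3005i)·(-0.2575+0.2183i)  (+0.8391+0.0000i)·(-0.0722+0.0000i)  (+0.2310-0.3005i)·(+0.2575+0.2183i)  (-0.0169-0.0635i)·(+0.0469+0.2831i)
Y_2^0(R⁻¹ n̂) = +0.223988-0.000000i

Re=0.2240 Im=0.0000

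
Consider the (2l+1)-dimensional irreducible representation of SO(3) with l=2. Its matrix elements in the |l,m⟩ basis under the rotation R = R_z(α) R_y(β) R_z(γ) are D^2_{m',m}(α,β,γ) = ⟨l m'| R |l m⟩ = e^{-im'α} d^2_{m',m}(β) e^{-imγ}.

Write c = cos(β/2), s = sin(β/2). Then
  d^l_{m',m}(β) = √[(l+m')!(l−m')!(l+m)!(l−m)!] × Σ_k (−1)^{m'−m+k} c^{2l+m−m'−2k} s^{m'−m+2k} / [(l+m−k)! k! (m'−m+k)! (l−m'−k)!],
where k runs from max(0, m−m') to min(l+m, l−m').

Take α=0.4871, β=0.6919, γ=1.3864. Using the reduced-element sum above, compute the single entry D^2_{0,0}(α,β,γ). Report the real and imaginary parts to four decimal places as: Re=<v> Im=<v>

Re=0.3894 Im=0.0000

D^2_{0,0}(0.4871,0.6919,1.3864) = e^{-i·0·0.4871}·d^2_{0,0}(0.6919)·e^{-i·0·1.3864}. Compute d first:
Half-angle: c=0.940754, s=0.339091. N=√(2·2·2·2)=4.000000
k∈{0,1,2} keeps every argument non-negative
  k=0: (−1)^0·4.0000/(4)·0.9408^4·0.3391^0 = +0.783256
  k=1: (−1)^1·4.0000/(1)·0.9408^2·0.3391^2 = -0.407046
  k=2: (−1)^2·4.0000/(4)·0.9408^0·0.3391^4 = +0.013221
d^2_{0,0}(0.6919) = +0.783256 -0.407046 +0.013221 = +0.389431
Phases: e^{-i·(0)·0.4871}=+1.000000+0.000000i, e^{-i·(0)·1.3864}=+1.000000+0.000000i ⇒ D=+0.389431+0.000000i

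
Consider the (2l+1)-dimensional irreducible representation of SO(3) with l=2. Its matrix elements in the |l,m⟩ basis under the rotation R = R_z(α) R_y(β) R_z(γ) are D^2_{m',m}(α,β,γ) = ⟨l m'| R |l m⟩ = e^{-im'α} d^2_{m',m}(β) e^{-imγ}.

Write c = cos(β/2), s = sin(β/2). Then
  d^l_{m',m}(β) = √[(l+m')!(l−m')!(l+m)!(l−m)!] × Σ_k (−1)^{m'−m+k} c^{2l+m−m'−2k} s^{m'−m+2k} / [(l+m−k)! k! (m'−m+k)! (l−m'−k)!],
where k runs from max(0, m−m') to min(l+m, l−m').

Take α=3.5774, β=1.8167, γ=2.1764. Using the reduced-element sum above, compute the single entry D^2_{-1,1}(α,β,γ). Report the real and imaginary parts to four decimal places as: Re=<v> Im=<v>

First d^2_{-1,1}(β=1.8167), then the phase factors e^{-i(-1)α} and e^{-i(1)γ}:
With c≡cos(β/2)=0.615048 and s≡sin(β/2)=0.788490, N=[1·6·6·1]^{1/2}=6.000000
The bounds max(0,m−m')=2 and min(l+m,l−m')=3 give 2 terms
  k=2: (−1)^0·6.0000/(2)·0.6150^2·0.7885^2 = +0.705555
  k=3: (−1)^1·6.0000/(6)·0.6150^0·0.7885^4 = -0.386531
d^2_{-1,1}(1.8167) = +0.705555 -0.386531 = +0.319024
D = (-0.906530-0.422142i)·(+0.319024)·(-0.569258-0.822159i) = +0.053909+0.314436i

Re=0.0539 Im=0.3144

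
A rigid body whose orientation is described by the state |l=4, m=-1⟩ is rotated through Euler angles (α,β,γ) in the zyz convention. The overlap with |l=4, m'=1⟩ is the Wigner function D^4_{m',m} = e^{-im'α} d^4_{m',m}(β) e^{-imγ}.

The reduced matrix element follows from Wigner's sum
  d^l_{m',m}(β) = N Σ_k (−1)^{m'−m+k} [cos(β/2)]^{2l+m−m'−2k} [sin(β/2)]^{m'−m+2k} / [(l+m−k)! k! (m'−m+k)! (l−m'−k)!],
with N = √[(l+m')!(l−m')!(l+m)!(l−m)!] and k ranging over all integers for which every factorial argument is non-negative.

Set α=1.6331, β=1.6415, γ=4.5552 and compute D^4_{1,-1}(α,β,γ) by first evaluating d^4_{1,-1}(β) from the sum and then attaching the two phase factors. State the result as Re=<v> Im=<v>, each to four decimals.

Re=0.3241 Im=-0.0723

First d^4_{1,-1}(β=1.6415), then the phase factors e^{-i(1)α} and e^{-i(-1)γ}:
With c≡cos(β/2)=0.681673 and s≡sin(β/2)=0.731657, N=[120·6·6·120]^{1/2}=720.000000
The bounds max(0,m−m')=0 and min(l+m,l−m')=3 give 4 terms
  k=0: (−1)^2·720.0000/(72)·0.6817^6·0.7317^2 = +0.537119
  k=1: (−1)^3·720.0000/(24)·0.6817^4·0.7317^4 = -1.856332
  k=2: (−1)^4·720.0000/(48)·0.6817^2·0.7317^6 = +1.069275
  k=3: (−1)^5·720.0000/(720)·0.6817^0·0.7317^8 = -0.082122
d^4_{1,-1}(1.6415) = +0.537119 -1.856332 +1.069275 -0.082122 = -0.332060
Phases: e^{-i·(1)·1.6331}=-0.062263-0.998060i, e^{-i·(-1)·4.5552}=-0.156542-0.987671i ⇒ D=+0.324094-0.072301i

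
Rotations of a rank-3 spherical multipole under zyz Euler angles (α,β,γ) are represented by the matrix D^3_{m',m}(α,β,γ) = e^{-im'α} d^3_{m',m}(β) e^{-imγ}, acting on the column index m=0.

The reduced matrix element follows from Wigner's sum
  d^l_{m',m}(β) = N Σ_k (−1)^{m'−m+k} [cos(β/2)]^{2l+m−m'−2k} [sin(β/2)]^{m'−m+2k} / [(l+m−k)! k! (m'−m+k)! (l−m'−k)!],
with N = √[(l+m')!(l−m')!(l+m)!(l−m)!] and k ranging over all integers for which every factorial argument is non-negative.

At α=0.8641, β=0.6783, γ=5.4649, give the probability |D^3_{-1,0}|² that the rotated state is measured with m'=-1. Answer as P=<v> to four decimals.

P=0.3046

D^3_{-1,0}(0.8641,0.6783,5.4649) = e^{-i·-1·0.8641}·d^3_{-1,0}(0.6783)·e^{-i·0·5.4649}. Compute d first:
Half-angle: c=0.943038, s=0.332686. N=√(2·24·6·6)=41.569219
k: max(0,(0)−(-1))=1 … min(3+(0),3−(-1))=3
  k=1: (−1)^0·41.5692/(12)·0.9430^5·0.3327^1 = +0.859548
  k=2: (−1)^1·41.5692/(4)·0.9430^3·0.3327^3 = -0.320923
  k=3: (−1)^2·41.5692/(12)·0.9430^1·0.3327^5 = +0.013313
d^3_{-1,0}(0.6783) = +0.859548 -0.320923 +0.013313 = +0.551938
|D^3_{-1,0}|² = |d^3_{-1,0}(β)|² = (+0.551938)² = 0.304636 (the z-rotation phases have unit modulus)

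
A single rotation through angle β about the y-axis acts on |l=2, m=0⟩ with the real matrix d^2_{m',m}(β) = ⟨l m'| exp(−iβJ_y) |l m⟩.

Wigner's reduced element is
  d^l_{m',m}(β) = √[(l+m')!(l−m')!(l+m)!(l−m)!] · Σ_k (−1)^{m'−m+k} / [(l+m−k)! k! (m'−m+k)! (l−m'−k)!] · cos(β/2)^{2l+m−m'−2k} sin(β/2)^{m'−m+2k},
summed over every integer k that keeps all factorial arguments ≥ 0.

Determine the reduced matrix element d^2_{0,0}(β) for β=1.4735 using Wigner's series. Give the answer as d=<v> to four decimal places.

d=-0.4858

d^2_{0,0}(β=1.4735) via Wigner's sum:
With c≡cos(β/2)=0.740656 and s≡sin(β/2)=0.671884, N=[2·2·2·2]^{1/2}=4.000000
The bounds max(0,m−m')=0 and min(l+m,l−m')=2 give 3 terms
  k=0: (−1)^0·4.0000/(4)·0.7407^4·0.6719^0 = +0.300931
  k=1: (−1)^1·4.0000/(1)·0.7407^2·0.6719^2 = -0.990563
  k=2: (−1)^2·4.0000/(4)·0.7407^0·0.6719^4 = +0.203788
d^2_{0,0}(1.4735) = +0.300931 -0.990563 +0.203788 = -0.485845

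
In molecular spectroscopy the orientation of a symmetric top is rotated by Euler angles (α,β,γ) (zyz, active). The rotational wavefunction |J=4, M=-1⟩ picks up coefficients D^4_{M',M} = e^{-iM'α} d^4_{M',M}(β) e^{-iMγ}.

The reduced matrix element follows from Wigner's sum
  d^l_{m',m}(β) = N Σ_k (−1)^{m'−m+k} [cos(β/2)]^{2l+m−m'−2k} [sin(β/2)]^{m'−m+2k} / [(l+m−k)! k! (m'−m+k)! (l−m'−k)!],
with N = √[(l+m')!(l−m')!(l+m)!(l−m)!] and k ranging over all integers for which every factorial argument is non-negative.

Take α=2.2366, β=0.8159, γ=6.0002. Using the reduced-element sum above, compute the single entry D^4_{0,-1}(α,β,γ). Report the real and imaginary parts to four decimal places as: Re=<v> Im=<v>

D^4_{0,-1}(2.2366,0.8159,6.0002) = e^{-i·0·2.2366}·d^4_{0,-1}(0.8159)·e^{-i·-1·6.0002}. Compute d first:
Half-angle: c=0.917936, s=0.396728. N=√(24·24·6·120)=643.987578
k∈{0,1,2,3} keeps every argument non-negative
  k=0: (−1)^1·643.9876/(144)·0.9179^7·0.3967^1 = -0.974306
  k=1: (−1)^2·643.9876/(24)·0.9179^5·0.3967^3 = +1.091964
  k=2: (−1)^3·643.9876/(24)·0.9179^3·0.3967^5 = -0.203972
  k=3: (−1)^4·643.9876/(144)·0.9179^1·0.3967^7 = +0.006350
d^4_{0,-1}(0.8159) = -0.974306 +1.091964 -0.203972 +0.006350 = -0.079964
Phases: e^{-i·(0)·2.2366}=+1.000000+0.000000i, e^{-i·(-1)·6.0002}=+0.960226-0.279223i ⇒ D=-0.076783+0.022328i

Re=-0.0768 Im=0.0223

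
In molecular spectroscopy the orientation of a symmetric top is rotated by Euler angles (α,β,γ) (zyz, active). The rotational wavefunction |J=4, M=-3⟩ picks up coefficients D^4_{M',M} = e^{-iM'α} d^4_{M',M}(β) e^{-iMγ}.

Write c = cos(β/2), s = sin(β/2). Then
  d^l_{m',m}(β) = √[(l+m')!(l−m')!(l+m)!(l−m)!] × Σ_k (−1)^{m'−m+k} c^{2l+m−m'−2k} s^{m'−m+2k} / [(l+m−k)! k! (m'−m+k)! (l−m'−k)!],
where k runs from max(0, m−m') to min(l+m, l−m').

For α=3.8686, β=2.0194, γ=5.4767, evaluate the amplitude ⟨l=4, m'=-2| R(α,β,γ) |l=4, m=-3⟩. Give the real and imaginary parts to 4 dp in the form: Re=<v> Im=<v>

D^4_{-2,-3}(3.8686,2.0194,5.4767) = e^{-i·-2·3.8686}·d^4_{-2,-3}(2.0194)·e^{-i·-3·5.4767}. Compute d first:
c=cos(2.0194/2)=0.532115, s=sin(2.0194/2)=0.846672; N=√[2·720·1·5040]=2693.993318
k: max(0,(-3)−(-2))=0 … min(4+(-3),4−(-2))=1
  k=0: (−1)^1·2693.9933/(720)·0.5321^7·0.8467^1 = -0.038266
  k=1: (−1)^2·2693.9933/(240)·0.5321^5·0.8467^3 = +0.290642
d^4_{-2,-3}(2.0194) = -0.038266 +0.290642 = +0.252375
Attach z-rotation phases: D = e^{-i(-2)(3.8686)}·(+0.252375)·e^{-i(-3)(5.4767)} = +0.143615-0.207528i

Re=0.1436 Im=-0.2075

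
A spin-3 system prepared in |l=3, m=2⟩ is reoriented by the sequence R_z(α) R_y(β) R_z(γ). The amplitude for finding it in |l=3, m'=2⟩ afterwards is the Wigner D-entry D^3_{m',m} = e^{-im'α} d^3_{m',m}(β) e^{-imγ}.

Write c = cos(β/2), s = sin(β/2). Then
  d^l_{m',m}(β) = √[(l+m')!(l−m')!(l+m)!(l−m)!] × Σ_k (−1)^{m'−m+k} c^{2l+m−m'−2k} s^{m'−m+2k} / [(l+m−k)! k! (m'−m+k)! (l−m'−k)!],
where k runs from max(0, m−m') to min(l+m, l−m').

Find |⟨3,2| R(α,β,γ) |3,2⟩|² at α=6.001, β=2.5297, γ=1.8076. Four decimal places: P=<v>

P=0.0013

D^3_{2,2}(6.001,2.5297,1.8076) = e^{-i·2·6.001}·d^3_{2,2}(2.5297)·e^{-i·2·1.8076}. Compute d first:
With c≡cos(β/2)=0.301196 and s≡sin(β/2)=0.953562, N=[120·1·120·1]^{1/2}=120.000000
k∈{0,1} keeps every argument non-negative
  k=0: (−1)^0·120.0000/(120)·0.3012^6·0.9536^0 = +0.000747
  k=1: (−1)^1·120.0000/(24)·0.3012^4·0.9536^2 = -0.037417
d^3_{2,2}(2.5297) = +0.000747 -0.037417 = -0.036670
|D^3_{2,2}|² = |d^3_{2,2}(β)|² = (-0.036670)² = 0.001345 (the z-rotation phases have unit modulus)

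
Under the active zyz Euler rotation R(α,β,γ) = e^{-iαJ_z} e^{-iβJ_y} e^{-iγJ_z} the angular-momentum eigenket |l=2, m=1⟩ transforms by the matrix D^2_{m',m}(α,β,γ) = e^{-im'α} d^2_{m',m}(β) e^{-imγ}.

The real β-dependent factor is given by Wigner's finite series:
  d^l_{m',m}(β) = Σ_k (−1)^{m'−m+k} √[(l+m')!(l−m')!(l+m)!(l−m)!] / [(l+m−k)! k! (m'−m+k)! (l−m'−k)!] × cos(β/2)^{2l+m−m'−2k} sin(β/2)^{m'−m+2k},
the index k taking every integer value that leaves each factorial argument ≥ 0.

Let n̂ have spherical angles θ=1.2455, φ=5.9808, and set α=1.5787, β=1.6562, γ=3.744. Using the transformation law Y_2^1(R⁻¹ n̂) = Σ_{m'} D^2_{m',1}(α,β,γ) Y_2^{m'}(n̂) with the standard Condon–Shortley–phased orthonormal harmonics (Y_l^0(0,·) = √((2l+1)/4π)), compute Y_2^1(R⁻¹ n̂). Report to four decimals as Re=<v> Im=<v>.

Re=0.1836 Im=0.1407

Need the full column D^2_{m',1} for m'=−2..2 at α=1.5787, β=1.6562, γ=3.744.
cos(β/2)=0.676277, sin(β/2)=0.736648
d^2_{-2,1}: single k=3 term ⇒ +0.540672;  D = +0.450287-0.299280i
d^2_{-1,1}: k∈[2..3] ⇒ +0.744543 -0.294469 = +0.450074;  D = -0.252085-0.372853i
d^2_{0,1}: k∈[1..2] ⇒ +0.558096 -0.662185 = -0.104090;  D = +0.085767-0.058980i
d^2_{1,1}: k∈[0..1] ⇒ +0.209169 -0.744543 = -0.535374;  D = -0.306835-0.438723i
d^2_{2,1}: single k=0 term ⇒ -0.455683;  D = -0.371343+0.264105i
Y_2^{m'}(θ=1.2455,φ=5.9808) and Σ D·Y over m':
  (+0.4503-0.2993i)·(+0.2853+0.1972i)  (-0.2521-0.3729i)·(+0.2233+0.0697i)  (+0.0858-0.0590i)·(-0.2188+0.0000i)  (-0.3068-0.4387i)·(-0.2233+0.0697i)  (-0.3713+0.2641i)·(+0.2853-0.1972i)
Y_2^1(R⁻¹ n̂) = +0.183627+0.140657i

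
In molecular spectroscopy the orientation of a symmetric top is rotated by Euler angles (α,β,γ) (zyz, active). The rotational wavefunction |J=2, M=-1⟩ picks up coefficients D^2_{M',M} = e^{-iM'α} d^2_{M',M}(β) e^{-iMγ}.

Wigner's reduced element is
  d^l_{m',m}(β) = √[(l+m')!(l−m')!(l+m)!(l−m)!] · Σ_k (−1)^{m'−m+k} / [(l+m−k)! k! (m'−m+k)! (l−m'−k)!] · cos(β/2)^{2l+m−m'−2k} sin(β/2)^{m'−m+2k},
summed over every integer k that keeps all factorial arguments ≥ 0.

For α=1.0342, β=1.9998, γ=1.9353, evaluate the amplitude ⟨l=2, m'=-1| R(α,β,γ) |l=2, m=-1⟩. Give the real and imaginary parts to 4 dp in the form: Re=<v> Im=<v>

Split into d^2_{-1,-1}(β=1.9998) × two z-phases.
With c≡cos(β/2)=0.540386 and s≡sin(β/2)=0.841417, N=[1·6·1·6]^{1/2}=6.000000
The bounds max(0,m−m')=0 and min(l+m,l−m')=1 give 2 terms
  k=0: (−1)^0·6.0000/(6)·0.5404^4·0.8414^0 = +0.085274
  k=1: (−1)^1·6.0000/(2)·0.5404^2·0.8414^2 = -0.620230
d^2_{-1,-1}(1.9998) = +0.085274 -0.620230 = -0.534956
Phases: e^{-i·(-1)·1.0342}=+0.511214+0.859454i, e^{-i·(-1)·1.9353}=-0.356486+0.934301i ⇒ D=+0.527054-0.091608i

Re=0.5271 Im=-0.0916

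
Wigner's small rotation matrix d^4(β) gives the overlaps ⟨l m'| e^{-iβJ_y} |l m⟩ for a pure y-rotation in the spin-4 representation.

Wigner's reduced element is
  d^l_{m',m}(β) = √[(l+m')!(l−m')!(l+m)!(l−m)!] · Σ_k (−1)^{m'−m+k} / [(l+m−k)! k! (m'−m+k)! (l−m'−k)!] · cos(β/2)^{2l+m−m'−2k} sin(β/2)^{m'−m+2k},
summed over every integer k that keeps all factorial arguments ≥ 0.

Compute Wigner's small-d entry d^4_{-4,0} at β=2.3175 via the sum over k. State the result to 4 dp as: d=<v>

d^4_{-4,0}(β=2.3175) via Wigner's sum:
c=cos(2.3175/2)=0.400485, s=sin(2.3175/2)=0.916303; N=√[1·40320·24·24]=4819.161753
k: max(0,(0)−(-4))=4 … min(4+(0),4−(-4))=4
  k=4: (−1)^0·4819.1618/(576)·0.4005^4·0.9163^4 = +0.151723
d^4_{-4,0}(2.3175) = +0.151723

d=0.1517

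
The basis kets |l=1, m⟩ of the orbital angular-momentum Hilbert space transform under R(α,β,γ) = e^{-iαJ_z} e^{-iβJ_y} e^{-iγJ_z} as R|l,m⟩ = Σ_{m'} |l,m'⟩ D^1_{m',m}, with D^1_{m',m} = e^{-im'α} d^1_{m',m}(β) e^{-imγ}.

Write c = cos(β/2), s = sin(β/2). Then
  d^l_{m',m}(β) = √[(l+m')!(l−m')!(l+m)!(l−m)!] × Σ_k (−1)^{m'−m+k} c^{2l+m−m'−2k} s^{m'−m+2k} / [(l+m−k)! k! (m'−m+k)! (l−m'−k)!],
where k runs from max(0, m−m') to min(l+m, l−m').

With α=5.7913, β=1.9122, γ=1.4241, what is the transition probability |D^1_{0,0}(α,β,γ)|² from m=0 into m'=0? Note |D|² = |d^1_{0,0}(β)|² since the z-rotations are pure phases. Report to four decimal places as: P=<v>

D^1_{0,0}(5.7913,1.9122,1.4241) = e^{-i·0·5.7913}·d^1_{0,0}(1.9122)·e^{-i·0·1.4241}. Compute d first:
Half-angle: c=0.576710, s=0.816949. N=√(1·1·1·1)=1.000000
The bounds max(0,m−m')=0 and min(l+m,l−m')=1 give 2 terms
  k=0: (−1)^0·1.0000/(1)·0.5767^2·0.8169^0 = +0.332595
  k=1: (−1)^1·1.0000/(1)·0.5767^0·0.8169^2 = -0.667405
d^1_{0,0}(1.9122) = +0.332595 -0.667405 = -0.334810
|D^1_{0,0}|² = |d^1_{0,0}(β)|² = (-0.334810)² = 0.112098 (the z-rotation phases have unit modulus)

P=0.1121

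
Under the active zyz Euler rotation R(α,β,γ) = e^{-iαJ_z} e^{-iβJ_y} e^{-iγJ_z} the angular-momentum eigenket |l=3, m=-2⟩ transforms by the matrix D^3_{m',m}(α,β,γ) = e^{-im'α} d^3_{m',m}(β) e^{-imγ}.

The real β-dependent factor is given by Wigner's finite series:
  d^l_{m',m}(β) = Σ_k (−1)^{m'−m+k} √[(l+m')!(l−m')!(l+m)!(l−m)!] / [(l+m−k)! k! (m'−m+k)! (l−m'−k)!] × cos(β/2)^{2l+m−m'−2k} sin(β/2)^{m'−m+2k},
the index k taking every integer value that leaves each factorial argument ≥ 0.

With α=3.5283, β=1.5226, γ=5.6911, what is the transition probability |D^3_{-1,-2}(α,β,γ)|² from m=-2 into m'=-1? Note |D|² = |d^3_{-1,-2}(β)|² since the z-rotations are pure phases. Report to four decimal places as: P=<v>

P=0.1253

First d^3_{-1,-2}(β=1.5226), then the phase factors e^{-i(-1)α} and e^{-i(-2)γ}:
Half-angle: c=0.723940, s=0.689863. N=√(2·24·1·120)=75.894664
Admissible k: 0..1 (factorial args all ≥0)
  k=0: (−1)^1·75.8947/(24)·0.7239^5·0.6899^1 = -0.433786
  k=1: (−1)^2·75.8947/(12)·0.7239^3·0.6899^3 = +0.787819
d^3_{-1,-2}(1.5226) = -0.433786 +0.787819 = +0.354033
|D^3_{-1,-2}|² = |d^3_{-1,-2}(β)|² = (+0.354033)² = 0.125339 (the z-rotation phases have unit modulus)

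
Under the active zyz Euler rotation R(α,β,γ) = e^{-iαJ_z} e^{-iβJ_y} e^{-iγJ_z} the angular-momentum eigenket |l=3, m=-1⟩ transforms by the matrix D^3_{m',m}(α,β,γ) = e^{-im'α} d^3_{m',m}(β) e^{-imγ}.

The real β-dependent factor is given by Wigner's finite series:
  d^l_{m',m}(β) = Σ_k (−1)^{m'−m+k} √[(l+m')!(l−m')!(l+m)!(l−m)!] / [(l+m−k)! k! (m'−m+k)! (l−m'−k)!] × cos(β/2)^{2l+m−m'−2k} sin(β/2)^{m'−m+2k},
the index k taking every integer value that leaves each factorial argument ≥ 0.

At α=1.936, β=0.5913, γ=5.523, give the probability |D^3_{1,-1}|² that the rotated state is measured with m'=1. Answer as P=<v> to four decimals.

P=0.1402

D^3_{1,-1}(1.936,0.5913,5.523) = e^{-i·1·1.936}·d^3_{1,-1}(0.5913)·e^{-i·-1·5.523}. Compute d first:
With c≡cos(β/2)=0.956613 and s≡sin(β/2)=0.291362, N=[24·2·2·24]^{1/2}=48.000000
k: max(0,(-1)−(1))=0 … min(3+(-1),3−(1))=2
  k=0: (−1)^2·48.0000/(8)·0.9566^4·0.2914^2 = +0.426541
  k=1: (−1)^3·48.0000/(6)·0.9566^2·0.2914^4 = -0.052758
  k=2: (−1)^4·48.0000/(48)·0.9566^0·0.2914^6 = +0.000612
d^3_{1,-1}(0.5913) = +0.426541 -0.052758 +0.000612 = +0.374395
|D^3_{1,-1}|² = |d^3_{1,-1}(β)|² = (+0.374395)² = 0.140171 (the z-rotation phases have unit modulus)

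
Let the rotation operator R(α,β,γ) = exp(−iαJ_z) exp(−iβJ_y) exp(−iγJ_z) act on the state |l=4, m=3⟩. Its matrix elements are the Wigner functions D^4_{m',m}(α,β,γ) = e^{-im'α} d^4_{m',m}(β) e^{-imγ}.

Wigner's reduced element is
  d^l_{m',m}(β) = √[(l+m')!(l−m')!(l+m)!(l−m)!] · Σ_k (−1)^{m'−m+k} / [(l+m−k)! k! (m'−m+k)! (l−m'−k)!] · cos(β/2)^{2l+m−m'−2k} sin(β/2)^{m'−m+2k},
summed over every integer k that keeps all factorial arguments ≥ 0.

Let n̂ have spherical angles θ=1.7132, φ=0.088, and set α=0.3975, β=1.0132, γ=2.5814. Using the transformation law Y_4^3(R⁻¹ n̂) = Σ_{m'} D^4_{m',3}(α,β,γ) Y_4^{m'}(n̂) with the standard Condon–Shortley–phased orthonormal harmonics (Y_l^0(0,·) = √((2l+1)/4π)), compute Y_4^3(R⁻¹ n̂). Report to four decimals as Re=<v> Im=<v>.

Need the full column D^4_{m',3} for m'=−4..4 at α=0.3975, β=1.0132, γ=2.5814.
cos(β/2)=0.874399, sin(β/2)=0.485207
d^4_{-4,3}: single k=7 term ⇒ +0.015658;  D = +0.015528+0.002014i
d^4_{-3,3}: k∈[6..7] ⇒ +0.069836 -0.003072 = +0.066764;  D = +0.064372-0.017713i
d^4_{-2,3}: k∈[5..6] ⇒ +0.201814 -0.020714 = +0.181100;  D = +0.142397-0.111894i
d^4_{-1,3}: k∈[4..5] ⇒ +0.428614 -0.079187 = +0.349428;  D = +0.169753-0.305424i
d^4_{0,3}: k∈[3..4] ⇒ +0.690867 -0.212730 = +0.478137;  D = +0.052385-0.475258i
d^4_{1,3}: k∈[2..3] ⇒ +0.835186 -0.428614 = +0.406572;  D = -0.115371-0.389859i
d^4_{2,3}: k∈[1..2] ⇒ +0.709512 -0.655414 = +0.054098;  D = -0.034235-0.041887i
d^4_{3,3}: k∈[0..1] ⇒ +0.341726 -0.736565 = -0.394839;  D = +0.348736+0.185151i
d^4_{4,3}: single k=0 term ⇒ -0.536341;  D = +0.534142+0.048514i
Y_4^{m'}(θ=1.7132,φ=0.088) and Σ D·Y over m':
  (+0.0155+0.0020i)·(+0.3988-0.1465i)  (+0.0644-0.0177i)·(-0.1663+0.0450i)  (+0.1424-0.1119i)·(-0.2772+0.0493i)  (+0.1698-0.3054i)·(+0.1893-0.0167i)  (+0.0524-0.4753i)·(+0.2549+0.0000i)  (-0.1154-0.3899i)·(-0.1893-0.0167i)  (-0.0342-0.0419i)·(-0.2772-0.0493i)  (+0.3487+0.1852i)·(+0.1663+0.0450i)  (+0.5341+0.0485i)·(+0.3988+0.1465i)
Y_4^3(R⁻¹ n̂) = +0.281365+0.093693i

Re=0.2814 Im=0.0937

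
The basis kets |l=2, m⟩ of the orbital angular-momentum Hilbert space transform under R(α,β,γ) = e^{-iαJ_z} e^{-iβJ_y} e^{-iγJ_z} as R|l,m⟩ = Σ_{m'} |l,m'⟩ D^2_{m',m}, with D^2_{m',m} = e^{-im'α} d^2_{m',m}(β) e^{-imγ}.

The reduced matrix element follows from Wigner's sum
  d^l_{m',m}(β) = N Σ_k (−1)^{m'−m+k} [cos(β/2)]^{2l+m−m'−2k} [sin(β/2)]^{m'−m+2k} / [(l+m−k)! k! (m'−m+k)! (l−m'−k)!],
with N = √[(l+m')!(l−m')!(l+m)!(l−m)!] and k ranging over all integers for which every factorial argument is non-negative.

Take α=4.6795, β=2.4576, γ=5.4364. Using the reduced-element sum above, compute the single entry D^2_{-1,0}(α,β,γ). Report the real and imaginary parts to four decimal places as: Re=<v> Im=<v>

First d^2_{-1,0}(β=2.4576), then the phase factors e^{-i(-1)α} and e^{-i(0)γ}:
With c≡cos(β/2)=0.335368 and s≡sin(β/2)=0.942087, N=[1·6·2·2]^{1/2}=4.898979
k: max(0,(0)−(-1))=1 … min(2+(0),2−(-1))=2
  k=1: (−1)^0·4.8990/(2)·0.3354^3·0.9421^1 = +0.087043
  k=2: (−1)^1·4.8990/(2)·0.3354^1·0.9421^3 = -0.686864
d^2_{-1,0}(2.4576) = +0.087043 -0.686864 = -0.599821
Phases: e^{-i·(-1)·4.6795}=-0.032883-0.999459i, e^{-i·(0)·5.4364}=+1.000000+0.000000i ⇒ D=+0.019724+0.599497i

Re=0.0197 Im=0.5995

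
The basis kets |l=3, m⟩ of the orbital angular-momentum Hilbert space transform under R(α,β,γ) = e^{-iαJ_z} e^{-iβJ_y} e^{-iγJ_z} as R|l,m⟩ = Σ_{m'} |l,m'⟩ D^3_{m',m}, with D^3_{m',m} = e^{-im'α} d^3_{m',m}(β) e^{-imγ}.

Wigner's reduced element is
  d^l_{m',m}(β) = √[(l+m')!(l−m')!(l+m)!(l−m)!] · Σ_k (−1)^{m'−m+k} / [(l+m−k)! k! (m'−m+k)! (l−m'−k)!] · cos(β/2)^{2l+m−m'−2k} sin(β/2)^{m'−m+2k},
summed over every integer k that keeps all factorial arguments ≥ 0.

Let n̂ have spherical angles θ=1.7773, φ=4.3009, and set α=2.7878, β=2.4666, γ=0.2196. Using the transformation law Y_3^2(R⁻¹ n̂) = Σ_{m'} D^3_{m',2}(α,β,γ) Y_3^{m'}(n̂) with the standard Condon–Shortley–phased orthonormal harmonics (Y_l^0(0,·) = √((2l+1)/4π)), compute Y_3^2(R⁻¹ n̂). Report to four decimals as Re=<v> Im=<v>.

Need the full column D^3_{m',2} for m'=−3..3 at α=2.7878, β=2.4666, γ=0.2196.
cos(β/2)=0.331126, sin(β/2)=0.943587
d^3_{-3,2}: single k=5 term ⇒ +0.606705;  D = -0.042567+0.605210i
d^3_{-2,2}: k∈[4..5] ⇒ +0.434593 -0.705815 = -0.271222;  D = -0.111586+0.247204i
d^3_{-1,2}: k∈[3..4] ⇒ +0.192910 -0.783253 = -0.590343;  D = +0.414253-0.420594i
d^3_{0,2}: k∈[2..3] ⇒ +0.058627 -0.476073 = -0.417446;  D = -0.377827+0.177505i
d^3_{1,2}: k∈[1..2] ⇒ +0.011878 -0.192910 = -0.181032;  D = +0.180372-0.015443i
d^3_{2,2}: k∈[0..1] ⇒ +0.001318 -0.053519 = -0.052201;  D = -0.050332-0.013842i
d^3_{3,2}: single k=0 term ⇒ -0.009201;  D = +0.007477+0.005362i
Y_3^{m'}(θ=1.7773,φ=4.3009) and Σ D·Y over m':
  (-0.0426+0.6052i)·(+0.3693-0.1291i)  (-0.1116+0.2472i)·(+0.1365+0.1472i)  (+0.4143-0.4206i)·(+0.0999-0.2290i)  (-0.3778+0.1775i)·(+0.2135+0.0000i)  (+0.1804-0.0154i)·(-0.0999-0.2290i)  (-0.0503-0.0138i)·(+0.1365-0.1472i)  (+0.0075+0.0054i)·(-0.3693-0.1291i)
Y_3^2(R⁻¹ n̂) = -0.157297+0.110135i

Re=-0.1573 Im=0.1101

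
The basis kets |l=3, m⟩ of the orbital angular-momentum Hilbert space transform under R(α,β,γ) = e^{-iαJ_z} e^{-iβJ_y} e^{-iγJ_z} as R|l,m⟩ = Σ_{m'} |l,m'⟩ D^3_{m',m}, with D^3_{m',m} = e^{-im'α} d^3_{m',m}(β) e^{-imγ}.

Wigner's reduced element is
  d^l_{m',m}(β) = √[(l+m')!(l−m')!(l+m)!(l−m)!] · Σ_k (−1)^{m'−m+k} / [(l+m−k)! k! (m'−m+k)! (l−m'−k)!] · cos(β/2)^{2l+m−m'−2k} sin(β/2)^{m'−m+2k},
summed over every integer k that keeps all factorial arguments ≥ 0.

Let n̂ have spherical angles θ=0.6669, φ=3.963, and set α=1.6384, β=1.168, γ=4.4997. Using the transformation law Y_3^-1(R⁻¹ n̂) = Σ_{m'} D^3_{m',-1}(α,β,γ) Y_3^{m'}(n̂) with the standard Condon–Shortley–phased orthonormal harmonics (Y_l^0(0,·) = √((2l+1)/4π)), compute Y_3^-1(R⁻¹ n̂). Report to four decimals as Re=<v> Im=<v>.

Re=0.0791 Im=-0.3012

Need the full column D^3_{m',-1} for m'=−3..3 at α=1.6384, β=1.168, γ=4.4997.
cos(β/2)=0.834264, sin(β/2)=0.551365
d^3_{-3,-1}: single k=2 term ⇒ +0.570346;  D = -0.570318+0.005634i
d^3_{-2,-1}: k∈[1..2] ⇒ +0.704623 -0.615544 = +0.089079;  D = +0.006895+0.088812i
d^3_{-1,-1}: k∈[0..2] ⇒ +0.337148 -1.178102 +0.385937 = -0.455017;  D = -0.450236+0.065785i
d^3_{0,-1}: k∈[0..2] ⇒ -0.771876 +1.011441 -0.147262 = +0.092303;  D = -0.019484-0.090224i
d^3_{1,-1}: k∈[0..2] ⇒ +0.883576 -0.514582 +0.028096 = +0.397089;  D = -0.381593+0.109850i
d^3_{2,-1}: k∈[0..1] ⇒ -0.615544 +0.134431 = -0.481112;  D = -0.164021-0.452290i
d^3_{3,-1}: single k=0 term ⇒ +0.249121;  D = +0.227925-0.100557i
Y_3^{m'}(θ=0.6669,φ=3.963) and Σ D·Y over m':
  (-0.5703+0.0056i)·(+0.0769+0.0619i)  (+0.0069+0.0888i)·(-0.0221-0.3064i)  (-0.4502+0.0658i)·(-0.2842+0.3054i)  (-0.0195-0.0902i)·(+0.0255+0.0000i)  (-0.3816+0.1098i)·(+0.2842+0.3054i)  (-0.1640-0.4523i)·(-0.0221+0.3064i)  (+0.2279-0.1006i)·(-0.0769+0.0619i)
Y_3^-1(R⁻¹ n̂) = +0.079115-0.301202i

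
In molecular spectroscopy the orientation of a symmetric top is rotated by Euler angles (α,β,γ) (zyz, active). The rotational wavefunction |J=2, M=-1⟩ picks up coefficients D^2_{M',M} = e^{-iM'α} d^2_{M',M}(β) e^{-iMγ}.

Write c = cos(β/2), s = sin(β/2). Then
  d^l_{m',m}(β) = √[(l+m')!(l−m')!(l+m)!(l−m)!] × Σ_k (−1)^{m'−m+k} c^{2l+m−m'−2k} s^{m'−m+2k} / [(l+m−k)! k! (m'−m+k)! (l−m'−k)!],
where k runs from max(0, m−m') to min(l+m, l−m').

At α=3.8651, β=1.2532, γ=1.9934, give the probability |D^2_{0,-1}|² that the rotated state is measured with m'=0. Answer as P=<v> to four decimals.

First d^2_{0,-1}(β=1.2532), then the phase factors e^{-i(0)α} and e^{-i(-1)γ}:
With c≡cos(β/2)=0.810026 and s≡sin(β/2)=0.586394, N=[2·2·1·6]^{1/2}=4.898979
The bounds max(0,m−m')=0 and min(l+m,l−m')=1 give 2 terms
  k=0: (−1)^1·4.8990/(2)·0.8100^3·0.5864^1 = -0.763417
  k=1: (−1)^2·4.8990/(2)·0.8100^1·0.5864^3 = +0.400077
d^2_{0,-1}(1.2532) = -0.763417 +0.400077 = -0.363341
|D^2_{0,-1}|² = |d^2_{0,-1}(β)|² = (-0.363341)² = 0.132016 (the z-rotation phases have unit modulus)

P=0.1320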